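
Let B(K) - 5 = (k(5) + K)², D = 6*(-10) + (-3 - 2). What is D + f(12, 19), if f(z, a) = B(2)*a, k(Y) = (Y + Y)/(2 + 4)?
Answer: 2569/9 ≈ 285.44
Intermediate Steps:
D = -65 (D = -60 - 5 = -65)
k(Y) = Y/3 (k(Y) = (2*Y)/6 = (2*Y)*(⅙) = Y/3)
B(K) = 5 + (5/3 + K)² (B(K) = 5 + ((⅓)*5 + K)² = 5 + (5/3 + K)²)
f(z, a) = 166*a/9 (f(z, a) = (5 + (5 + 3*2)²/9)*a = (5 + (5 + 6)²/9)*a = (5 + (⅑)*11²)*a = (5 + (⅑)*121)*a = (5 + 121/9)*a = 166*a/9)
D + f(12, 19) = -65 + (166/9)*19 = -65 + 3154/9 = 2569/9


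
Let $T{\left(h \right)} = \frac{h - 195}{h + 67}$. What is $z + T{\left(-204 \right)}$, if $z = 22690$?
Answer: $\frac{3108929}{137} \approx 22693.0$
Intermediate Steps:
$T{\left(h \right)} = \frac{-195 + h}{67 + h}$
$z + T{\left(-204 \right)} = 22690 + \frac{-195 - 204}{67 - 204} = 22690 + \frac{1}{-137} \left(-399\right) = 22690 - - \frac{399}{137} = 22690 + \frac{399}{137} = \frac{3108929}{137}$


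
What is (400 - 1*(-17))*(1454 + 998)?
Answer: 1022484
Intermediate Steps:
(400 - 1*(-17))*(1454 + 998) = (400 + 17)*2452 = 417*2452 = 1022484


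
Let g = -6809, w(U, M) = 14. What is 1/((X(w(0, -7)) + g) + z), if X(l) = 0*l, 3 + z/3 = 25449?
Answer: 1/69529 ≈ 1.4382e-5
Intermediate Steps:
z = 76338 (z = -9 + 3*25449 = -9 + 76347 = 76338)
X(l) = 0
1/((X(w(0, -7)) + g) + z) = 1/((0 - 6809) + 76338) = 1/(-6809 + 76338) = 1/69529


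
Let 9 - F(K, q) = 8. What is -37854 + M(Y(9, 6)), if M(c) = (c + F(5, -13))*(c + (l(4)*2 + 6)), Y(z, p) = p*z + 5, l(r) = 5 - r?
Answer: -33834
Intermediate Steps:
Y(z, p) = 5 + p*z
F(K, q) = 1 (F(K, q) = 9 - 1*8 = 9 - 8 = 1)
M(c) = (1 + c)*(8 + c) (M(c) = (c + 1)*(c + ((5 - 1*4)*2 + 6)) = (1 + c)*(c + ((5 - 4)*2 + 6)) = (1 + c)*(c + (1*2 + 6)) = (1 + c)*(c + (2 + 6)) = (1 + c)*(c + 8) = (1 + c)*(8 + c))
-37854 + M(Y(9, 6)) = -37854 + (8 + (5 + 6*9)**2 + 9*(5 + 6*9)) = -37854 + (8 + (5 + 54)**2 + 9*(5 + 54)) = -37854 + (8 + 59**2 + 9*59) = -37854 + (8 + 3481 + 531) = -37854 + 4020 = -33834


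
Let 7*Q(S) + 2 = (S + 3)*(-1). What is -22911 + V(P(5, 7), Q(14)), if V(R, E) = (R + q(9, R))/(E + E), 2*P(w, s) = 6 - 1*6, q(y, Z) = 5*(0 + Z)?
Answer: -22911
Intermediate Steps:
q(y, Z) = 5*Z
Q(S) = -5/7 - S/7 (Q(S) = -2/7 + ((S + 3)*(-1))/7 = -2/7 + ((3 + S)*(-1))/7 = -2/7 + (-3 - S)/7 = -2/7 + (-3/7 - S/7) = -5/7 - S/7)
P(w, s) = 0 (P(w, s) = (6 - 1*6)/2 = (6 - 6)/2 = (½)*0 = 0)
V(R, E) = 3*R/E (V(R, E) = (R + 5*R)/(E + E) = (6*R)/((2*E)) = (6*R)*(1/(2*E)) = 3*R/E)
-22911 + V(P(5, 7), Q(14)) = -22911 + 3*0/(-5/7 - ⅐*14) = -22911 + 3*0/(-5/7 - 2) = -22911 + 3*0/(-19/7) = -22911 + 3*0*(-7/19) = -22911 + 0 = -22911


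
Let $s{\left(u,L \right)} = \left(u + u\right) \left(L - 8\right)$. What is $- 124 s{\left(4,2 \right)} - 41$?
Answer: $5911$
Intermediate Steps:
$s{\left(u,L \right)} = 2 u \left(-8 + L\right)$
$- 124 s{\left(4,2 \right)} - 41 = - 124 \cdot 2 \cdot 4 \left(-8 + 2\right) - 41 = - 124 \cdot 2 \cdot 4 \left(-6\right) - 41 = \left(-124\right) \left(-48\right) - 41 = 5952 - 41 = 5911$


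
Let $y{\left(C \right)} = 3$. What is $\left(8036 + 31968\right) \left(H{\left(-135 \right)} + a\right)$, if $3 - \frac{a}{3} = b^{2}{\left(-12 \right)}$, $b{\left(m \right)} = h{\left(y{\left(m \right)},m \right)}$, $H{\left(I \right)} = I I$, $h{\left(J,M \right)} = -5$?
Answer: $726432636$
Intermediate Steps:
$H{\left(I \right)} = I^{2}$
$b{\left(m \right)} = -5$
$a = -66$ ($a = 9 - 3 \left(-5\right)^{2} = 9 - 75 = -66$)
$\left(8036 + 31968\right) \left(H{\left(-135 \right)} + a\right) = \left(8036 + 31968\right) \left(\left(-135\right)^{2} - 66\right) = 40004 \left(18225 - 66\right) = 40004 \cdot 18159 = 726432636$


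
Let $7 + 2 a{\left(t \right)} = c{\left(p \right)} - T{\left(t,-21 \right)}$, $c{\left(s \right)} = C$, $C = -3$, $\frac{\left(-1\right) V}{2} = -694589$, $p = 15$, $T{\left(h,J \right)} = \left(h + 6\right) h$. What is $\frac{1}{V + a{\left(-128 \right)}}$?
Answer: $\frac{1}{1381365} \approx 7.2392 \cdot 10^{-7}$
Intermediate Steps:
$T{\left(h,J \right)} = h \left(6 + h\right)$ ($T{\left(h,J \right)} = \left(6 + h\right) h = h \left(6 + h\right)$)
$V = 1389178$ ($V = \left(-2\right) \left(-694589\right) = 1389178$)
$c{\left(s \right)} = -3$
$a{\left(t \right)} = -5 - \frac{t \left(6 + t\right)}{2}$ ($a{\left(t \right)} = - \frac{7}{2} + \frac{-3 - t \left(6 + t\right)}{2} = - \frac{7}{2} - \left(\frac{3}{2} + \frac{t \left(6 + t\right)}{2}\right) = -5 - \frac{t \left(6 + t\right)}{2}$)
$\frac{1}{V + a{\left(-128 \right)}} = \frac{1}{1389178 - \left(5 - 64 \left(6 - 128\right)\right)} = \frac{1}{1389178 - \left(5 - -7808\right)} = \frac{1}{1389178 - 7813} = \frac{1}{1381365}$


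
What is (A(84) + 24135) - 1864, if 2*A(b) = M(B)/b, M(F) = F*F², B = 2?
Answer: 467692/21 ≈ 22271.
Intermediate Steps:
M(F) = F³
A(b) = 4/b (A(b) = (2³/b)/2 = (8/b)/2 = 4/b)
(A(84) + 24135) - 1864 = (4/84 + 24135) - 1864 = (4*(1/84) + 24135) - 1864 = (1/21 + 24135) - 1864 = 506836/21 - 1864 = 467692/21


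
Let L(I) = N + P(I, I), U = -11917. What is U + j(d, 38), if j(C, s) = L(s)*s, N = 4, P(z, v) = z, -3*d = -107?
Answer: -10321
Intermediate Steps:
d = 107/3 (d = -1/3*(-107) = 107/3 ≈ 35.667)
L(I) = 4 + I
j(C, s) = s*(4 + s) (j(C, s) = (4 + s)*s = s*(4 + s))
U + j(d, 38) = -11917 + 38*(4 + 38) = -11917 + 38*42 = -11917 + 1596 = -10321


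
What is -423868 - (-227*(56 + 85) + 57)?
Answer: -391918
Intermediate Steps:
-423868 - (-227*(56 + 85) + 57) = -423868 - (-227*141 + 57) = -423868 - (-32007 + 57) = -423868 - 1*(-31950) = -423868 + 31950 = -391918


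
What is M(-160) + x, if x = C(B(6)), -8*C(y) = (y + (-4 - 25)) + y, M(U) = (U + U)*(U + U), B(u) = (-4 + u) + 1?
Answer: 819223/8 ≈ 1.0240e+5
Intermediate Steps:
B(u) = -3 + u
M(U) = 4*U**2 (M(U) = (2*U)*(2*U) = 4*U**2)
C(y) = 29/8 - y/4 (C(y) = -((y + (-4 - 25)) + y)/8 = -((y - 29) + y)/8 = -((-29 + y) + y)/8 = -(-29 + 2*y)/8 = 29/8 - y/4)
x = 23/8 (x = 29/8 - (-3 + 6)/4 = 29/8 - 1/4*3 = 29/8 - 3/4 = 23/8 ≈ 2.8750)
M(-160) + x = 4*(-160)**2 + 23/8 = 4*25600 + 23/8 = 102400 + 23/8 = 819223/8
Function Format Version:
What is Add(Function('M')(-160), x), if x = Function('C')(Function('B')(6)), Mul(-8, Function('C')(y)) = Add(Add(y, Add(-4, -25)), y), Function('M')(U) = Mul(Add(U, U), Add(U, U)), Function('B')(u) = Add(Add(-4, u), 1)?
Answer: Rational(819223, 8) ≈ 1.0240e+5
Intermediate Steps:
Function('B')(u) = Add(-3, u)
Function('M')(U) = Mul(4, Pow(U, 2)) (Function('M')(U) = Mul(Mul(2, U), Mul(2, U)) = Mul(4, Pow(U, 2)))
Function('C')(y) = Add(Rational(29, 8), Mul(Rational(-1, 4), y)) (Function('C')(y) = Mul(Rational(-1, 8), Add(Add(y, Add(-4, -25)), y)) = Mul(Rational(-1, 8), Add(Add(y, -29), y)) = Mul(Rational(-1, 8), Add(Add(-29, y), y)) = Mul(Rational(-1, 8), Add(-29, Mul(2, y))) = Add(Rational(29, 8), Mul(Rational(-1, 4), y)))
x = Rational(23, 8) (x = Add(Rational(29, 8), Mul(Rational(-1, 4), Add(-3, 6))) = Add(Rational(29, 8), Mul(Rational(-1, 4), 3)) = Add(Rational(29, 8), Rational(-3, 4)) = Rational(23, 8) ≈ 2.8750)
Add(Function('M')(-160), x) = Add(Mul(4, Pow(-160, 2)), Rational(23, 8)) = Add(Mul(4, 25600), Rational(23, 8)) = Add(102400, Rational(23, 8)) = Rational(819223, 8)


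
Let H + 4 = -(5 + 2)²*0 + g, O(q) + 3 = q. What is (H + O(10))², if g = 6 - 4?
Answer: 25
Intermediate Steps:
g = 2
O(q) = -3 + q
H = -2 (H = -4 + (-(5 + 2)²*0 + 2) = -4 + (-1*7²*0 + 2) = -4 + (-1*49*0 + 2) = -4 + (-49*0 + 2) = -4 + (0 + 2) = -4 + 2 = -2)
(H + O(10))² = (-2 + (-3 + 10))² = (-2 + 7)² = 5² = 25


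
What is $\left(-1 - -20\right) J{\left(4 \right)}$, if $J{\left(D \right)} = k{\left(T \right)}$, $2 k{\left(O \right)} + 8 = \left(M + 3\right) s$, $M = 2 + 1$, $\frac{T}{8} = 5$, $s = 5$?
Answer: $209$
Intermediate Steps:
$T = 40$ ($T = 8 \cdot 5 = 40$)
$M = 3$
$k{\left(O \right)} = 11$ ($k{\left(O \right)} = -4 + \frac{\left(3 + 3\right) 5}{2} = -4 + \frac{6 \cdot 5}{2} = -4 + \frac{1}{2} \cdot 30 = -4 + 15 = 11$)
$J{\left(D \right)} = 11$
$\left(-1 - -20\right) J{\left(4 \right)} = \left(-1 - -20\right) 11 = \left(-1 + 20\right) 11 = 19 \cdot 11 = 209$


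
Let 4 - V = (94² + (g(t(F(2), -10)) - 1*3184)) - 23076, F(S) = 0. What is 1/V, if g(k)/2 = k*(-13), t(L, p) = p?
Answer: 1/17168 ≈ 5.8248e-5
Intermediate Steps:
g(k) = -26*k (g(k) = 2*(k*(-13)) = 2*(-13*k) = -26*k)
V = 17168 (V = 4 - ((94² + (-26*(-10) - 1*3184)) - 23076) = 4 - ((8836 + (260 - 3184)) - 23076) = 4 - ((8836 - 2924) - 23076) = 4 - (5912 - 23076) = 4 - 1*(-17164) = 4 + 17164 = 17168)
1/V = 1/17168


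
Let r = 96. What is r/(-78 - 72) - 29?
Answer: -741/25 ≈ -29.640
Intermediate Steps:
r/(-78 - 72) - 29 = 96/(-78 - 72) - 29 = 96/(-150) - 29 = 96*(-1/150) - 29 = -16/25 - 29 = -741/25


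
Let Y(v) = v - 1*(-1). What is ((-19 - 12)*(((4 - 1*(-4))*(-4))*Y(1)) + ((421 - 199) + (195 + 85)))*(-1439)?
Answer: -3577354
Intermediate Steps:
Y(v) = 1 + v (Y(v) = v + 1 = 1 + v)
((-19 - 12)*(((4 - 1*(-4))*(-4))*Y(1)) + ((421 - 199) + (195 + 85)))*(-1439) = ((-19 - 12)*(((4 - 1*(-4))*(-4))*(1 + 1)) + ((421 - 199) + (195 + 85)))*(-1439) = (-31*(4 + 4)*(-4)*2 + (222 + 280))*(-1439) = (-31*8*(-4)*2 + 502)*(-1439) = (-(-992)*2 + 502)*(-1439) = (-31*(-64) + 502)*(-1439) = (1984 + 502)*(-1439) = 2486*(-1439) = -3577354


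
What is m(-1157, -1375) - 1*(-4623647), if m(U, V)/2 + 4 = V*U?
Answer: 7805389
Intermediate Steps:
m(U, V) = -8 + 2*U*V (m(U, V) = -8 + 2*(V*U) = -8 + 2*(U*V) = -8 + 2*U*V)
m(-1157, -1375) - 1*(-4623647) = (-8 + 2*(-1157)*(-1375)) - 1*(-4623647) = (-8 + 3181750) + 4623647 = 3181742 + 4623647 = 7805389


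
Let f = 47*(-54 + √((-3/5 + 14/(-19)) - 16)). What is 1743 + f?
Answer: -795 + 141*I*√17385/95 ≈ -795.0 + 195.7*I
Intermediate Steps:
f = -2538 + 141*I*√17385/95 (f = 47*(-54 + √((-3*⅕ + 14*(-1/19)) - 16)) = 47*(-54 + √((-⅗ - 14/19) - 16)) = 47*(-54 + √(-127/95 - 16)) = 47*(-54 + √(-1647/95)) = 47*(-54 + 3*I*√17385/95) = -2538 + 141*I*√17385/95 ≈ -2538.0 + 195.7*I)
1743 + f = 1743 + (-2538 + 141*I*√17385/95) = -795 + 141*I*√17385/95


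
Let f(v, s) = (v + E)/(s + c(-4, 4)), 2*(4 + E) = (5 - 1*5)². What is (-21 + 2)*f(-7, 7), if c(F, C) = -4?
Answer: 209/3 ≈ 69.667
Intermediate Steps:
E = -4 (E = -4 + (5 - 1*5)²/2 = -4 + (5 - 5)²/2 = -4 + (½)*0² = -4 + (½)*0 = -4 + 0 = -4)
f(v, s) = (-4 + v)/(-4 + s) (f(v, s) = (v - 4)/(s - 4) = (-4 + v)/(-4 + s))
(-21 + 2)*f(-7, 7) = (-21 + 2)*((-4 - 7)/(-4 + 7)) = -19*(-11)/3 = -19*(-11/3) = 209/3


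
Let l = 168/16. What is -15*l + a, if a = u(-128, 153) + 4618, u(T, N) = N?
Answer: 9227/2 ≈ 4613.5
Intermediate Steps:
l = 21/2 (l = 168*(1/16) = 21/2 ≈ 10.500)
a = 4771 (a = 153 + 4618 = 4771)
-15*l + a = -15*21/2 + 4771 = -315/2 + 4771 = 9227/2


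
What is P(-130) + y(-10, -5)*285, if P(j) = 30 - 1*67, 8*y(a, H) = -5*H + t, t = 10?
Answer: 9679/8 ≈ 1209.9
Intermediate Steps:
y(a, H) = 5/4 - 5*H/8 (y(a, H) = (-5*H + 10)/8 = (10 - 5*H)/8 = 5/4 - 5*H/8)
P(j) = -37 (P(j) = 30 - 67 = -37)
P(-130) + y(-10, -5)*285 = -37 + (5/4 - 5/8*(-5))*285 = -37 + (5/4 + 25/8)*285 = -37 + (35/8)*285 = -37 + 9975/8 = 9679/8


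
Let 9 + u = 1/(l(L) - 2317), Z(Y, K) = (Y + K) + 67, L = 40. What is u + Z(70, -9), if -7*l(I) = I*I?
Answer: 2120454/17819 ≈ 119.00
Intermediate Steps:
l(I) = -I²/7 (l(I) = -I*I/7 = -I²/7)
Z(Y, K) = 67 + K + Y (Z(Y, K) = (K + Y) + 67 = 67 + K + Y)
u = -160378/17819 (u = -9 + 1/(-⅐*40² - 2317) = -9 + 1/(-⅐*1600 - 2317) = -9 + 1/(-1600/7 - 2317) = -9 + 1/(-17819/7) = -9 - 7/17819 = -160378/17819 ≈ -9.0004)
u + Z(70, -9) = -160378/17819 + (67 - 9 + 70) = -160378/17819 + 128 = 2120454/17819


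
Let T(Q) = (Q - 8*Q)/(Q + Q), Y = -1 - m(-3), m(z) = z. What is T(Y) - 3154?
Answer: -6315/2 ≈ -3157.5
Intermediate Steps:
Y = 2 (Y = -1 - 1*(-3) = -1 + 3 = 2)
T(Q) = -7/2 (T(Q) = (-7*Q)/((2*Q)) = (-7*Q)*(1/(2*Q)) = -7/2)
T(Y) - 3154 = -7/2 - 3154 = -6315/2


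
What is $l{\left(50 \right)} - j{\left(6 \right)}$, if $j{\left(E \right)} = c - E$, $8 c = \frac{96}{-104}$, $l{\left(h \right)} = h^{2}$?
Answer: $\frac{65159}{26} \approx 2506.1$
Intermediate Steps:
$c = - \frac{3}{26}$ ($c = \frac{96 \frac{1}{-104}}{8} = \frac{96 \left(- \frac{1}{104}\right)}{8} = \frac{1}{8} \left(- \frac{12}{13}\right) = - \frac{3}{26} \approx -0.11538$)
$j{\left(E \right)} = - \frac{3}{26} - E$
$l{\left(50 \right)} - j{\left(6 \right)} = 50^{2} - \left(- \frac{3}{26} - 6\right) = 2500 - \left(- \frac{3}{26} - 6\right) = 2500 - - \frac{159}{26} = 2500 + \frac{159}{26} = \frac{65159}{26}$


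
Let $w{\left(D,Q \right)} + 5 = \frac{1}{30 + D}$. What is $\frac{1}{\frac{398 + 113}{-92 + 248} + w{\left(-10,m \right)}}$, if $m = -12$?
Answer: $- \frac{390}{653} \approx -0.59724$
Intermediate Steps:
$w{\left(D,Q \right)} = -5 + \frac{1}{30 + D}$
$\frac{1}{\frac{398 + 113}{-92 + 248} + w{\left(-10,m \right)}} = \frac{1}{\frac{398 + 113}{-92 + 248} + \frac{-149 - -50}{30 - 10}} = \frac{1}{\frac{511}{156} + \frac{-149 + 50}{20}} = \frac{1}{511 \cdot \frac{1}{156} + \frac{1}{20} \left(-99\right)} = \frac{1}{\frac{511}{156} - \frac{99}{20}} = \frac{1}{- \frac{653}{390}} = - \frac{390}{653}$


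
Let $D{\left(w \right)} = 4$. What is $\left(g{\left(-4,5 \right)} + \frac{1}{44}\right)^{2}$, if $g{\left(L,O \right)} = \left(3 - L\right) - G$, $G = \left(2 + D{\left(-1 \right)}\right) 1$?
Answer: $\frac{2025}{1936} \approx 1.046$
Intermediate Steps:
$G = 6$ ($G = \left(2 + 4\right) 1 = 6 \cdot 1 = 6$)
$g{\left(L,O \right)} = -3 - L$ ($g{\left(L,O \right)} = \left(3 - L\right) - 6 = -3 - L$)
$\left(g{\left(-4,5 \right)} + \frac{1}{44}\right)^{2} = \left(\left(-3 - -4\right) + \frac{1}{44}\right)^{2} = \left(\left(-3 + 4\right) + \frac{1}{44}\right)^{2} = \left(1 + \frac{1}{44}\right)^{2} = \left(\frac{45}{44}\right)^{2} = \frac{2025}{1936}$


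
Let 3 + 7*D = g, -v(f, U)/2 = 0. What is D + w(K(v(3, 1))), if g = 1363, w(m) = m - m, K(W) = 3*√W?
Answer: 1360/7 ≈ 194.29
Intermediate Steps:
v(f, U) = 0 (v(f, U) = -2*0 = 0)
w(m) = 0
D = 1360/7 (D = -3/7 + (⅐)*1363 = -3/7 + 1363/7 = 1360/7 ≈ 194.29)
D + w(K(v(3, 1))) = 1360/7 + 0 = 1360/7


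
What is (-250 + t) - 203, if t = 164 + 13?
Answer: -276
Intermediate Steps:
t = 177
(-250 + t) - 203 = (-250 + 177) - 203 = -73 - 203 = -276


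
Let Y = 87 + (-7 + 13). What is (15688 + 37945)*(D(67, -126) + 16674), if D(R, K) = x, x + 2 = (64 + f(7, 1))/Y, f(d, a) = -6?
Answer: 83160862682/93 ≈ 8.9420e+8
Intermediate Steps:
Y = 93 (Y = 87 + 6 = 93)
x = -128/93 (x = -2 + (64 - 6)/93 = -2 + 58*(1/93) = -2 + 58/93 = -128/93 ≈ -1.3763)
D(R, K) = -128/93
(15688 + 37945)*(D(67, -126) + 16674) = (15688 + 37945)*(-128/93 + 16674) = 53633*(1550554/93) = 83160862682/93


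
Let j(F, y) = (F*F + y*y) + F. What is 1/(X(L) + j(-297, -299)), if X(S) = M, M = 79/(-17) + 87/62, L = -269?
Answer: 1054/186884483 ≈ 5.6398e-6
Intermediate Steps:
M = -3419/1054 (M = 79*(-1/17) + 87*(1/62) = -79/17 + 87/62 = -3419/1054 ≈ -3.2438)
X(S) = -3419/1054
j(F, y) = F + F**2 + y**2 (j(F, y) = (F**2 + y**2) + F = F + F**2 + y**2)
1/(X(L) + j(-297, -299)) = 1/(-3419/1054 + (-297 + (-297)**2 + (-299)**2)) = 1/(-3419/1054 + (-297 + 88209 + 89401)) = 1/(-3419/1054 + 177313) = 1/(186884483/1054) = 1054/186884483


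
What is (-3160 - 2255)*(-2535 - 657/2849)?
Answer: 39111851880/2849 ≈ 1.3728e+7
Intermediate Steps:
(-3160 - 2255)*(-2535 - 657/2849) = -5415*(-2535 - 657*1/2849) = -5415*(-2535 - 657/2849) = -5415*(-7222872/2849) = 39111851880/2849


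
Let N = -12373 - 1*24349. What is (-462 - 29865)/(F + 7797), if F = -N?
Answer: -30327/44519 ≈ -0.68121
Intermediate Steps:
N = -36722 (N = -12373 - 24349 = -36722)
F = 36722 (F = -1*(-36722) = 36722)
(-462 - 29865)/(F + 7797) = (-462 - 29865)/(36722 + 7797) = -30327/44519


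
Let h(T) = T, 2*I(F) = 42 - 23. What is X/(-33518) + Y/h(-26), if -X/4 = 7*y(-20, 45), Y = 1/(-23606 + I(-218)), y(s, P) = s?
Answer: -171765761/10281797331 ≈ -0.016706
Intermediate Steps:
I(F) = 19/2 (I(F) = (42 - 23)/2 = (1/2)*19 = 19/2)
Y = -2/47193 (Y = 1/(-23606 + 19/2) = 1/(-47193/2) = -2/47193 ≈ -4.2379e-5)
X = 560 (X = -28*(-20) = -4*(-140) = 560)
X/(-33518) + Y/h(-26) = 560/(-33518) - 2/47193/(-26) = 560*(-1/33518) - 2/47193*(-1/26) = -280/16759 + 1/613509 = -171765761/10281797331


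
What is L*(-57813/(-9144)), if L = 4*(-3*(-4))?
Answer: 38542/127 ≈ 303.48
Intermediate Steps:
L = 48 (L = 4*12 = 48)
L*(-57813/(-9144)) = 48*(-57813/(-9144)) = 48*(-57813*(-1/9144)) = 48*(19271/3048) = 38542/127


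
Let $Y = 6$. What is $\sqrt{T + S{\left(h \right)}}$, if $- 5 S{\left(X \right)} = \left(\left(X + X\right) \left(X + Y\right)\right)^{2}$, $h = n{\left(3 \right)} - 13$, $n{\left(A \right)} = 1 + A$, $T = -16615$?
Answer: $\frac{i \sqrt{429955}}{5} \approx 131.14 i$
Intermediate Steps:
$h = -9$ ($h = \left(1 + 3\right) - 13 = 4 - 13 = -9$)
$S{\left(X \right)} = - \frac{4 X^{2} \left(6 + X\right)^{2}}{5}$ ($S{\left(X \right)} = - \frac{\left(\left(X + X\right) \left(X + 6\right)\right)^{2}}{5} = - \frac{\left(2 X \left(6 + X\right)\right)^{2}}{5} = - \frac{4 X^{2} \left(6 + X\right)^{2}}{5}$)
$\sqrt{T + S{\left(h \right)}} = \sqrt{-16615 - \frac{4 \left(-9\right)^{2} \left(6 - 9\right)^{2}}{5}} = \sqrt{-16615 - \frac{324 \left(-3\right)^{2}}{5}} = \sqrt{-16615 - \frac{324}{5} \cdot 9} = \sqrt{-16615 - \frac{2916}{5}} = \sqrt{- \frac{85991}{5}} = \frac{i \sqrt{429955}}{5}$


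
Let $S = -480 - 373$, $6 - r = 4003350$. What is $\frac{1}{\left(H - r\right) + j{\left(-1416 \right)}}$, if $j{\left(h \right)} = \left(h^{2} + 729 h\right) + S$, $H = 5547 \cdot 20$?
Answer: $\frac{1}{5086223} \approx 1.9661 \cdot 10^{-7}$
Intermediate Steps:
$r = -4003344$ ($r = 6 - 4003350 = -4003344$)
$H = 110940$
$S = -853$
$j{\left(h \right)} = -853 + h^{2} + 729 h$ ($j{\left(h \right)} = \left(h^{2} + 729 h\right) - 853 = -853 + h^{2} + 729 h$)
$\frac{1}{\left(H - r\right) + j{\left(-1416 \right)}} = \frac{1}{\left(110940 - -4003344\right) + \left(-853 + \left(-1416\right)^{2} + 729 \left(-1416\right)\right)} = \frac{1}{\left(110940 + 4003344\right) - -971939} = \frac{1}{4114284 + 971939} = \frac{1}{5086223}$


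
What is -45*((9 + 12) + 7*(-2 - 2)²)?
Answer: -5985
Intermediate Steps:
-45*((9 + 12) + 7*(-2 - 2)²) = -45*(21 + 7*(-4)²) = -45*(21 + 7*16) = -45*(21 + 112) = -45*133 = -5985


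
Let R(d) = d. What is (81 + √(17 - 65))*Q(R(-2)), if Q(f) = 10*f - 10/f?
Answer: -1215 - 60*I*√3 ≈ -1215.0 - 103.92*I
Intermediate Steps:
Q(f) = -10/f + 10*f
(81 + √(17 - 65))*Q(R(-2)) = (81 + √(17 - 65))*(-10/(-2) + 10*(-2)) = (81 + √(-48))*(-10*(-½) - 20) = (81 + 4*I*√3)*(5 - 20) = (81 + 4*I*√3)*(-15) = -1215 - 60*I*√3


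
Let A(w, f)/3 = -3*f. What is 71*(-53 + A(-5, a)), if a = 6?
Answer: -7597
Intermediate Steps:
A(w, f) = -9*f (A(w, f) = 3*(-3*f) = -9*f)
71*(-53 + A(-5, a)) = 71*(-53 - 9*6) = 71*(-53 - 54) = 71*(-107) = -7597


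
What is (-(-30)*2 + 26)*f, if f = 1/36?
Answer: 43/18 ≈ 2.3889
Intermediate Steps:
f = 1/36 ≈ 0.027778
(-(-30)*2 + 26)*f = (-(-30)*2 + 26)*(1/36) = (-1*(-60) + 26)*(1/36) = (60 + 26)*(1/36) = 86*(1/36) = 43/18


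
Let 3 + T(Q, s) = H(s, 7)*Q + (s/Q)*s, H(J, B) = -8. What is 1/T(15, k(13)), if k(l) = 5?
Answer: -3/364 ≈ -0.0082418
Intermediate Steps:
T(Q, s) = -3 - 8*Q + s²/Q (T(Q, s) = -3 + (-8*Q + (s/Q)*s) = -3 + (-8*Q + s²/Q) = -3 - 8*Q + s²/Q)
1/T(15, k(13)) = 1/(-3 - 8*15 + 5²/15) = 1/(-3 - 120 + (1/15)*25) = 1/(-3 - 120 + 5/3) = 1/(-364/3) = -3/364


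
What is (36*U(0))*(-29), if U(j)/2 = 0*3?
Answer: 0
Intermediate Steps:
U(j) = 0 (U(j) = 2*(0*3) = 2*0 = 0)
(36*U(0))*(-29) = (36*0)*(-29) = 0*(-29) = 0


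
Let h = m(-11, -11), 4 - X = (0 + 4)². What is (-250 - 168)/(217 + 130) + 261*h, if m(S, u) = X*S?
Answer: 11954426/347 ≈ 34451.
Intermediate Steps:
X = -12 (X = 4 - (0 + 4)² = 4 - 1*4² = 4 - 1*16 = 4 - 16 = -12)
m(S, u) = -12*S
h = 132 (h = -12*(-11) = 132)
(-250 - 168)/(217 + 130) + 261*h = (-250 - 168)/(217 + 130) + 261*132 = -418/347 + 34452 = 11954426/347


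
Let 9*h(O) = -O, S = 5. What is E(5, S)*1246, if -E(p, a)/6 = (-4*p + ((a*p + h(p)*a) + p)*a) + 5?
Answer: -2716280/3 ≈ -9.0543e+5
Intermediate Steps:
h(O) = -O/9 (h(O) = (-O)/9 = -O/9)
E(p, a) = -30 + 24*p - 6*a*(p + 8*a*p/9) (E(p, a) = -6*((-4*p + ((a*p + (-p/9)*a) + p)*a) + 5) = -6*((-4*p + ((a*p - a*p/9) + p)*a) + 5) = -6*((-4*p + (8*a*p/9 + p)*a) + 5) = -6*((-4*p + (p + 8*a*p/9)*a) + 5) = -6*((-4*p + a*(p + 8*a*p/9)) + 5) = -6*(5 - 4*p + a*(p + 8*a*p/9)) = -30 + 24*p - 6*a*(p + 8*a*p/9))
E(5, S)*1246 = (-30 + 24*5 - 6*5*5 - 16/3*5*5²)*1246 = (-30 + 120 - 150 - 16/3*5*25)*1246 = (-30 + 120 - 150 - 2000/3)*1246 = -2180/3*1246 = -2716280/3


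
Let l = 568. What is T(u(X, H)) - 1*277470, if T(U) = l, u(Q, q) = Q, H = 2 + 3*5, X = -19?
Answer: -276902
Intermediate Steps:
H = 17 (H = 2 + 15 = 17)
T(U) = 568
T(u(X, H)) - 1*277470 = 568 - 1*277470 = 568 - 277470 = -276902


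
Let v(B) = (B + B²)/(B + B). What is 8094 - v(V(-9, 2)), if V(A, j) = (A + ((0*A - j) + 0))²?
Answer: 8033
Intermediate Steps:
V(A, j) = (A - j)² (V(A, j) = (A + ((0 - j) + 0))² = (A + (-j + 0))² = (A - j)²)
v(B) = (B + B²)/(2*B) (v(B) = (B + B²)/((2*B)) = (B + B²)*(1/(2*B)) = (B + B²)/(2*B))
8094 - v(V(-9, 2)) = 8094 - (½ + (-9 - 1*2)²/2) = 8094 - (½ + (-9 - 2)²/2) = 8094 - (½ + (½)*(-11)²) = 8094 - (½ + (½)*121) = 8094 - (½ + 121/2) = 8094 - 1*61 = 8094 - 61 = 8033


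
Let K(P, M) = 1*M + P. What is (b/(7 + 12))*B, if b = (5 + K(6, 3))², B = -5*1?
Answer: -980/19 ≈ -51.579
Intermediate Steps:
K(P, M) = M + P
B = -5
b = 196 (b = (5 + (3 + 6))² = (5 + 9)² = 14² = 196)
(b/(7 + 12))*B = (196/(7 + 12))*(-5) = (196/19)*(-5) = -980/19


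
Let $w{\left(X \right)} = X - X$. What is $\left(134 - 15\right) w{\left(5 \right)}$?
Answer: $0$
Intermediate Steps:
$w{\left(X \right)} = 0$
$\left(134 - 15\right) w{\left(5 \right)} = \left(134 - 15\right) 0 = 119 \cdot 0 = 0$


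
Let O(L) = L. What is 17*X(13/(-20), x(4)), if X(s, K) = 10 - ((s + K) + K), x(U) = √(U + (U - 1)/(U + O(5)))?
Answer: 3621/20 - 34*√39/3 ≈ 110.27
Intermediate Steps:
x(U) = √(U + (-1 + U)/(5 + U)) (x(U) = √(U + (U - 1)/(U + 5)) = √(U + (-1 + U)/(5 + U)))
X(s, K) = 10 - s - 2*K (X(s, K) = 10 - ((K + s) + K) = 10 - (s + 2*K) = 10 + (-s - 2*K) = 10 - s - 2*K)
17*X(13/(-20), x(4)) = 17*(10 - 13/(-20) - 2*√(-1 + 4 + 4*(5 + 4))/√(5 + 4)) = 17*(10 - 13*(-1)/20 - 2*√(-1 + 4 + 4*9)/3) = 17*(10 - 1*(-13/20) - 2*√(-1 + 4 + 36)/3) = 17*(10 + 13/20 - 2*√39/3) = 17*(213/20 - 2*√39/3) = 3621/20 - 34*√39/3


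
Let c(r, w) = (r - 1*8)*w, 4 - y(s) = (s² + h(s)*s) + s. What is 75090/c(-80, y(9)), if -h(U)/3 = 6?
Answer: -37545/3344 ≈ -11.228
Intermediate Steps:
h(U) = -18 (h(U) = -3*6 = -18)
y(s) = 4 - s² + 17*s (y(s) = 4 - ((s² - 18*s) + s) = 4 - (s² - 17*s) = 4 + (-s² + 17*s) = 4 - s² + 17*s)
c(r, w) = w*(-8 + r) (c(r, w) = (r - 8)*w = (-8 + r)*w = w*(-8 + r))
75090/c(-80, y(9)) = 75090/(((4 - 1*9² + 17*9)*(-8 - 80))) = 75090/(((4 - 1*81 + 153)*(-88))) = 75090/(((4 - 81 + 153)*(-88))) = 75090/((76*(-88))) = 75090/(-6688) = 75090*(-1/6688) = -37545/3344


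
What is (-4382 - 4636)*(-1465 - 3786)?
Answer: 47353518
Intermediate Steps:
(-4382 - 4636)*(-1465 - 3786) = -9018*(-5251) = 47353518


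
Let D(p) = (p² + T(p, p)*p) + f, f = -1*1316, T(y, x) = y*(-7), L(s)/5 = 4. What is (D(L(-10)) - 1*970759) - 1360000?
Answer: -2334475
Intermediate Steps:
L(s) = 20 (L(s) = 5*4 = 20)
T(y, x) = -7*y
f = -1316
D(p) = -1316 - 6*p² (D(p) = (p² + (-7*p)*p) - 1316 = (p² - 7*p²) - 1316 = -6*p² - 1316 = -1316 - 6*p²)
(D(L(-10)) - 1*970759) - 1360000 = ((-1316 - 6*20²) - 1*970759) - 1360000 = ((-1316 - 6*400) - 970759) - 1360000 = ((-1316 - 2400) - 970759) - 1360000 = (-3716 - 970759) - 1360000 = -974475 - 1360000 = -2334475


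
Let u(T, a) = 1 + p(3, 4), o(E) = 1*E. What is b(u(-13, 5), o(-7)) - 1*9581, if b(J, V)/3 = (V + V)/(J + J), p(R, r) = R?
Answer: -38345/4 ≈ -9586.3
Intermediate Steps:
o(E) = E
u(T, a) = 4 (u(T, a) = 1 + 3 = 4)
b(J, V) = 3*V/J (b(J, V) = 3*((V + V)/(J + J)) = 3*((2*V)/((2*J))) = 3*((2*V)*(1/(2*J))) = 3*(V/J) = 3*V/J)
b(u(-13, 5), o(-7)) - 1*9581 = 3*(-7)/4 - 1*9581 = 3*(-7)*(1/4) - 9581 = -21/4 - 9581 = -38345/4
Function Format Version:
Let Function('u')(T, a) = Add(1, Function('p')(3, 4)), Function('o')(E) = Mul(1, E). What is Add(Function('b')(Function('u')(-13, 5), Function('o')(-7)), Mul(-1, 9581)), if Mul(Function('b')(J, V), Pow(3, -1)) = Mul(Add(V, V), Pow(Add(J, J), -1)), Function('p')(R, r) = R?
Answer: Rational(-38345, 4) ≈ -9586.3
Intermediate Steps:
Function('o')(E) = E
Function('u')(T, a) = 4 (Function('u')(T, a) = Add(1, 3) = 4)
Function('b')(J, V) = Mul(3, V, Pow(J, -1)) (Function('b')(J, V) = Mul(3, Mul(Add(V, V), Pow(Add(J, J), -1))) = Mul(3, Mul(Mul(2, V), Pow(Mul(2, J), -1))) = Mul(3, Mul(Mul(2, V), Mul(Rational(1, 2), Pow(J, -1)))) = Mul(3, Mul(V, Pow(J, -1))) = Mul(3, V, Pow(J, -1)))
Add(Function('b')(Function('u')(-13, 5), Function('o')(-7)), Mul(-1, 9581)) = Add(Mul(3, -7, Pow(4, -1)), Mul(-1, 9581)) = Add(Mul(3, -7, Rational(1, 4)), -9581) = Add(Rational(-21, 4), -9581) = Rational(-38345, 4)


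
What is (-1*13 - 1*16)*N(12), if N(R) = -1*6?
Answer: 174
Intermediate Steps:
N(R) = -6
(-1*13 - 1*16)*N(12) = (-1*13 - 1*16)*(-6) = (-13 - 16)*(-6) = -29*(-6) = 174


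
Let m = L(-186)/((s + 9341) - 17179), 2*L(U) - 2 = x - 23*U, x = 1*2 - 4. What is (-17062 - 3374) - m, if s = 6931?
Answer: -18533313/907 ≈ -20434.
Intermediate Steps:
x = -2 (x = 2 - 4 = -2)
L(U) = -23*U/2 (L(U) = 1 + (-2 - 23*U)/2 = 1 + (-1 - 23*U/2) = -23*U/2)
m = -2139/907 (m = (-23/2*(-186))/((6931 + 9341) - 17179) = 2139/(16272 - 17179) = 2139/(-907) = 2139*(-1/907) = -2139/907 ≈ -2.3583)
(-17062 - 3374) - m = (-17062 - 3374) - 1*(-2139/907) = -20436 + 2139/907 = -18533313/907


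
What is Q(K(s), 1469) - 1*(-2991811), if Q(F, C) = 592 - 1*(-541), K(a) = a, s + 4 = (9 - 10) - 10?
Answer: 2992944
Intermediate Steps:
s = -15 (s = -4 + ((9 - 10) - 10) = -4 + (-1 - 10) = -4 - 11 = -15)
Q(F, C) = 1133 (Q(F, C) = 592 + 541 = 1133)
Q(K(s), 1469) - 1*(-2991811) = 1133 - 1*(-2991811) = 1133 + 2991811 = 2992944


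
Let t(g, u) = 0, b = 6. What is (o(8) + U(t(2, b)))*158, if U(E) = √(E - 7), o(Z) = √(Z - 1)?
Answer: 158*√7*(1 + I) ≈ 418.03 + 418.03*I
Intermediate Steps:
o(Z) = √(-1 + Z)
U(E) = √(-7 + E)
(o(8) + U(t(2, b)))*158 = (√(-1 + 8) + √(-7 + 0))*158 = (√7 + √(-7))*158 = (√7 + I*√7)*158 = 158*√7 + 158*I*√7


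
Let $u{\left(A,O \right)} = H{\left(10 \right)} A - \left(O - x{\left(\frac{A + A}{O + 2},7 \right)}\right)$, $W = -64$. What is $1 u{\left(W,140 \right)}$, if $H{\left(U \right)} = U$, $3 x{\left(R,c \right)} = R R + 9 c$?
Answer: $- \frac{11474261}{15123} \approx -758.73$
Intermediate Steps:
$x{\left(R,c \right)} = 3 c + \frac{R^{2}}{3}$ ($x{\left(R,c \right)} = \frac{R R + 9 c}{3} = \frac{R^{2} + 9 c}{3} = 3 c + \frac{R^{2}}{3}$)
$u{\left(A,O \right)} = 21 - O + 10 A + \frac{4 A^{2}}{3 \left(2 + O\right)^{2}}$ ($u{\left(A,O \right)} = 10 A - \left(-21 + O - \frac{\left(A + A\right)^{2} \frac{1}{\left(O + 2\right)^{2}}}{3}\right) = 10 A - \left(-21 + O - \frac{4 A^{2} \frac{1}{\left(2 + O\right)^{2}}}{3}\right) = 10 A - \left(-21 + O - \frac{4 A^{2}}{3 \left(2 + O\right)^{2}}\right) = 10 A + \left(21 - O + \frac{4 A^{2}}{3 \left(2 + O\right)^{2}}\right) = 21 - O + 10 A + \frac{4 A^{2}}{3 \left(2 + O\right)^{2}}$)
$1 u{\left(W,140 \right)} = 1 \left(21 - 140 + 10 \left(-64\right) + \frac{4 \left(-64\right)^{2}}{3 \left(2 + 140\right)^{2}}\right) = 1 \left(21 - 140 - 640 + \frac{4}{3} \cdot 4096 \cdot \frac{1}{20164}\right) = 1 \left(21 - 140 - 640 + \frac{4096}{15123}\right) = 1 \left(- \frac{11474261}{15123}\right) = - \frac{11474261}{15123}$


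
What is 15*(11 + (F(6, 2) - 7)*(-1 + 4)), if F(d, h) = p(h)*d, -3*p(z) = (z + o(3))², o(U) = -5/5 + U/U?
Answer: -510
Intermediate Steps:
o(U) = 0 (o(U) = -5*⅕ + 1 = -1 + 1 = 0)
p(z) = -z²/3 (p(z) = -(z + 0)²/3 = -z²/3)
F(d, h) = -d*h²/3 (F(d, h) = (-h²/3)*d = -d*h²/3)
15*(11 + (F(6, 2) - 7)*(-1 + 4)) = 15*(11 + (-⅓*6*2² - 7)*(-1 + 4)) = 15*(11 + (-⅓*6*4 - 7)*3) = 15*(11 + (-8 - 7)*3) = 15*(11 - 15*3) = 15*(11 - 45) = 15*(-34) = -510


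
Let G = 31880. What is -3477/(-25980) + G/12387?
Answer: 290437333/107271420 ≈ 2.7075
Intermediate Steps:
-3477/(-25980) + G/12387 = -3477/(-25980) + 31880/12387 = -3477*(-1/25980) + 31880*(1/12387) = 1159/8660 + 31880/12387 = 290437333/107271420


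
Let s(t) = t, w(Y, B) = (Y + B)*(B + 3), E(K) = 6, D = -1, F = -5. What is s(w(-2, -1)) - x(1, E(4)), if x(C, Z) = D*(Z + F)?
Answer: -5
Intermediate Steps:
w(Y, B) = (3 + B)*(B + Y) (w(Y, B) = (B + Y)*(3 + B) = (3 + B)*(B + Y))
x(C, Z) = 5 - Z (x(C, Z) = -(Z - 5) = -(-5 + Z) = 5 - Z)
s(w(-2, -1)) - x(1, E(4)) = ((-1)**2 + 3*(-1) + 3*(-2) - 1*(-2)) - (5 - 1*6) = (1 - 3 - 6 + 2) - (5 - 6) = -6 - 1*(-1) = -6 + 1 = -5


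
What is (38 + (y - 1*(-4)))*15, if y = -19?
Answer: 345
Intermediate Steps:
(38 + (y - 1*(-4)))*15 = (38 + (-19 - 1*(-4)))*15 = (38 + (-19 + 4))*15 = (38 - 15)*15 = 23*15 = 345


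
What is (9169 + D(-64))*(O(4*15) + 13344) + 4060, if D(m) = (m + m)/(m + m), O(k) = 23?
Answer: 122579450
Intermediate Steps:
D(m) = 1 (D(m) = (2*m)/((2*m)) = (2*m)*(1/(2*m)) = 1)
(9169 + D(-64))*(O(4*15) + 13344) + 4060 = (9169 + 1)*(23 + 13344) + 4060 = 9170*13367 + 4060 = 122575390 + 4060 = 122579450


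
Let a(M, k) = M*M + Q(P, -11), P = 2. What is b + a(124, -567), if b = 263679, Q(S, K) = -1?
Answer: 279054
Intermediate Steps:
a(M, k) = -1 + M**2 (a(M, k) = M*M - 1 = M**2 - 1 = -1 + M**2)
b + a(124, -567) = 263679 + (-1 + 124**2) = 263679 + (-1 + 15376) = 263679 + 15375 = 279054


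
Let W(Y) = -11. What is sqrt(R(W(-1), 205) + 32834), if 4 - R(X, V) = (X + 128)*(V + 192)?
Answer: I*sqrt(13611) ≈ 116.67*I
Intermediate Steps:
R(X, V) = 4 - (128 + X)*(192 + V) (R(X, V) = 4 - (X + 128)*(V + 192) = 4 - (128 + X)*(192 + V))
sqrt(R(W(-1), 205) + 32834) = sqrt((-24572 - 192*(-11) - 128*205 - 1*205*(-11)) + 32834) = sqrt((-24572 + 2112 - 26240 + 2255) + 32834) = sqrt(-46445 + 32834) = sqrt(-13611) = I*sqrt(13611)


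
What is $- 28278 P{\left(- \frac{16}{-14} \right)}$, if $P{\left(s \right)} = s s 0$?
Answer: $0$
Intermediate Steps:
$P{\left(s \right)} = 0$ ($P{\left(s \right)} = s^{2} \cdot 0 = 0$)
$- 28278 P{\left(- \frac{16}{-14} \right)} = \left(-28278\right) 0 = 0$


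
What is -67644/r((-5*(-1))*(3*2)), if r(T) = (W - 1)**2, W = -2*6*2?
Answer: -67644/625 ≈ -108.23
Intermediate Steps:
W = -24 (W = -12*2 = -24)
r(T) = 625 (r(T) = (-24 - 1)**2 = (-25)**2 = 625)
-67644/r((-5*(-1))*(3*2)) = -67644/625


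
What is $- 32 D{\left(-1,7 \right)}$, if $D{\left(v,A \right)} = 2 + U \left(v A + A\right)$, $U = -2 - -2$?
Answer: $-64$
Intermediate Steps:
$U = 0$ ($U = -2 + 2 = 0$)
$D{\left(v,A \right)} = 2$ ($D{\left(v,A \right)} = 2 + 0 \left(v A + A\right) = 2 + 0 \left(A v + A\right) = 2 + 0 \left(A + A v\right) = 2 + 0 = 2$)
$- 32 D{\left(-1,7 \right)} = \left(-32\right) 2 = -64$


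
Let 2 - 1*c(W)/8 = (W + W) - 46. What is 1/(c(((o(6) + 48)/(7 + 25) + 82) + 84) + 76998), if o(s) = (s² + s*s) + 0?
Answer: 1/74666 ≈ 1.3393e-5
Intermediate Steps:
o(s) = 2*s² (o(s) = (s² + s²) + 0 = 2*s² + 0 = 2*s²)
c(W) = 384 - 16*W (c(W) = 16 - 8*((W + W) - 46) = 16 - 8*(2*W - 46) = 16 - 8*(-46 + 2*W) = 16 + (368 - 16*W) = 384 - 16*W)
1/(c(((o(6) + 48)/(7 + 25) + 82) + 84) + 76998) = 1/((384 - 16*(((2*6² + 48)/(7 + 25) + 82) + 84)) + 76998) = 1/((384 - 16*(((2*36 + 48)/32 + 82) + 84)) + 76998) = 1/((384 - 16*(((72 + 48)*(1/32) + 82) + 84)) + 76998) = 1/((384 - 16*((120*(1/32) + 82) + 84)) + 76998) = 1/((384 - 16*((15/4 + 82) + 84)) + 76998) = 1/((384 - 16*(343/4 + 84)) + 76998) = 1/((384 - 16*679/4) + 76998) = 1/((384 - 2716) + 76998) = 1/(-2332 + 76998) = 1/74666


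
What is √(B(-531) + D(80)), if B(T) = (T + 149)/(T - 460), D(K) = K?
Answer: √78945042/991 ≈ 8.9658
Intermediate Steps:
B(T) = (149 + T)/(-460 + T)
√(B(-531) + D(80)) = √((149 - 531)/(-460 - 531) + 80) = √(-382/(-991) + 80) = √(-1/991*(-382) + 80) = √(382/991 + 80) = √(79662/991) = √78945042/991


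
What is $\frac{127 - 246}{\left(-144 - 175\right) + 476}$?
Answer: $- \frac{119}{157} \approx -0.75796$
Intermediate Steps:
$\frac{127 - 246}{\left(-144 - 175\right) + 476} = - \frac{119}{-319 + 476} = - \frac{119}{157}$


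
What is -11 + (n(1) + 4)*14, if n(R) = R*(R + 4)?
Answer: 115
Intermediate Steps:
n(R) = R*(4 + R)
-11 + (n(1) + 4)*14 = -11 + (1*(4 + 1) + 4)*14 = -11 + (1*5 + 4)*14 = -11 + (5 + 4)*14 = -11 + 9*14 = -11 + 126 = 115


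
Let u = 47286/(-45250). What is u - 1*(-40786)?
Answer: 922759607/22625 ≈ 40785.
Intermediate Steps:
u = -23643/22625 (u = 47286*(-1/45250) = -23643/22625 ≈ -1.0450)
u - 1*(-40786) = -23643/22625 - 1*(-40786) = -23643/22625 + 40786 = 922759607/22625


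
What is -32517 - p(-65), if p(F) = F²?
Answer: -36742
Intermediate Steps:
-32517 - p(-65) = -32517 - 1*(-65)² = -32517 - 1*4225 = -32517 - 4225 = -36742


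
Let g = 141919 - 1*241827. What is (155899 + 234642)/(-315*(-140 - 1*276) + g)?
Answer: 390541/31132 ≈ 12.545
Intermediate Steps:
g = -99908 (g = 141919 - 241827 = -99908)
(155899 + 234642)/(-315*(-140 - 1*276) + g) = (155899 + 234642)/(-315*(-140 - 1*276) - 99908) = 390541/(-315*(-140 - 276) - 99908) = 390541/(-315*(-416) - 99908) = 390541/(131040 - 99908) = 390541/31132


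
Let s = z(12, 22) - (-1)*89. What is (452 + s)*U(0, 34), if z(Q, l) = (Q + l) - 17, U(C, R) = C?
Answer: 0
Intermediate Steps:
z(Q, l) = -17 + Q + l
s = 106 (s = (-17 + 12 + 22) - (-1)*89 = 17 - 1*(-89) = 17 + 89 = 106)
(452 + s)*U(0, 34) = (452 + 106)*0 = 558*0 = 0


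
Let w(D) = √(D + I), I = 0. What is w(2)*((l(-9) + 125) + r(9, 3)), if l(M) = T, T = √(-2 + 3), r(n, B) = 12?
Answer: 138*√2 ≈ 195.16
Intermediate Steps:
T = 1 (T = √1 = 1)
l(M) = 1
w(D) = √D (w(D) = √(D + 0) = √D)
w(2)*((l(-9) + 125) + r(9, 3)) = √2*((1 + 125) + 12) = √2*(126 + 12) = √2*138 = 138*√2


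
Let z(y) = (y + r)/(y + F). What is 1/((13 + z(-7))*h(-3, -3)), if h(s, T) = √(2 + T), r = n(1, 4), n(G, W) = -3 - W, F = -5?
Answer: -6*I/85 ≈ -0.070588*I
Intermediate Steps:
r = -7 (r = -3 - 1*4 = -3 - 4 = -7)
z(y) = (-7 + y)/(-5 + y) (z(y) = (y - 7)/(y - 5) = (-7 + y)/(-5 + y))
1/((13 + z(-7))*h(-3, -3)) = 1/((13 + (-7 - 7)/(-5 - 7))*√(2 - 3)) = 1/((13 - 14/(-12))*√(-1)) = 1/((13 - 1/12*(-14))*I) = 1/((13 + 7/6)*I) = 1/(85*I/6) = -6*I/85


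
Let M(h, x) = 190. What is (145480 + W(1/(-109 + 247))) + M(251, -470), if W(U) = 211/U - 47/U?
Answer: 168302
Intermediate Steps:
W(U) = 164/U
(145480 + W(1/(-109 + 247))) + M(251, -470) = (145480 + 164/(1/(-109 + 247))) + 190 = (145480 + 164/(1/138)) + 190 = (145480 + 164*138) + 190 = (145480 + 22632) + 190 = 168112 + 190 = 168302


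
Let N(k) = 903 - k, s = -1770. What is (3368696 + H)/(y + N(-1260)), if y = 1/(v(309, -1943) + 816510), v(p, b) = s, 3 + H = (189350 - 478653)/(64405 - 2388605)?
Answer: 318951016100768511/204794863386410 ≈ 1557.4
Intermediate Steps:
H = -6683297/2324200 (H = -3 + (189350 - 478653)/(64405 - 2388605) = -3 - 289303/(-2324200) = -3 - 289303*(-1/2324200) = -3 + 289303/2324200 = -6683297/2324200 ≈ -2.8755)
v(p, b) = -1770
y = 1/814740 (y = 1/(-1770 + 816510) = 1/814740 ≈ 1.2274e-6)
(3368696 + H)/(y + N(-1260)) = (3368696 - 6683297/2324200)/(1/814740 + (903 - 1*(-1260))) = 7829516559903/(2324200*(1/814740 + (903 + 1260))) = 7829516559903/(2324200*(1/814740 + 2163)) = 7829516559903/(2324200*(1762282621/814740)) = (7829516559903/2324200)*(814740/1762282621) = 318951016100768511/204794863386410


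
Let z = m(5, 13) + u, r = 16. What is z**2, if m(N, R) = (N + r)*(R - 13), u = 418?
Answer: 174724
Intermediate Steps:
m(N, R) = (-13 + R)*(16 + N) (m(N, R) = (N + 16)*(R - 13) = (16 + N)*(-13 + R) = (-13 + R)*(16 + N))
z = 418 (z = (-208 - 13*5 + 16*13 + 5*13) + 418 = (-208 - 65 + 208 + 65) + 418 = 0 + 418 = 418)
z**2 = 418**2 = 174724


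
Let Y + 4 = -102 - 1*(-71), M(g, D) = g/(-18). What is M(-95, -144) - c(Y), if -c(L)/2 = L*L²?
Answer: -1543405/18 ≈ -85745.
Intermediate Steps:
M(g, D) = -g/18 (M(g, D) = g*(-1/18) = -g/18)
Y = -35 (Y = -4 + (-102 - 1*(-71)) = -4 + (-102 + 71) = -4 - 31 = -35)
c(L) = -2*L³ (c(L) = -2*L*L² = -2*L³)
M(-95, -144) - c(Y) = -1/18*(-95) - (-2)*(-35)³ = 95/18 - (-2)*(-42875) = 95/18 - 1*85750 = 95/18 - 85750 = -1543405/18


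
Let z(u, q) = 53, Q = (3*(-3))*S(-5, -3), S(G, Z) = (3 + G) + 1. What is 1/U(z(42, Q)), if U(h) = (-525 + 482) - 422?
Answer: -1/465 ≈ -0.0021505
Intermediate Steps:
S(G, Z) = 4 + G
Q = 9 (Q = (3*(-3))*(4 - 5) = -9*(-1) = 9)
U(h) = -465 (U(h) = -43 - 422 = -465)
1/U(z(42, Q)) = 1/(-465) = -1/465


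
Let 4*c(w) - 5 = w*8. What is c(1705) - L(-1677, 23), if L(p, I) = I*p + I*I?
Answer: 165813/4 ≈ 41453.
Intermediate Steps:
c(w) = 5/4 + 2*w (c(w) = 5/4 + (w*8)/4 = 5/4 + (8*w)/4 = 5/4 + 2*w)
L(p, I) = I**2 + I*p (L(p, I) = I*p + I**2 = I**2 + I*p)
c(1705) - L(-1677, 23) = (5/4 + 2*1705) - 23*(23 - 1677) = (5/4 + 3410) - 23*(-1654) = 13645/4 - 1*(-38042) = 13645/4 + 38042 = 165813/4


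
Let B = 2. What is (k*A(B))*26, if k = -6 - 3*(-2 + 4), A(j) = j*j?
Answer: -1248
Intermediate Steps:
A(j) = j²
k = -12 (k = -6 - 3*2 = -6 - 6 = -12)
(k*A(B))*26 = -12*2²*26 = -12*4*26 = -48*26 = -1248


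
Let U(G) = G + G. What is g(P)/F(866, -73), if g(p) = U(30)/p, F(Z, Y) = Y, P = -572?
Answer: 15/10439 ≈ 0.0014369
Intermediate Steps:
U(G) = 2*G
g(p) = 60/p (g(p) = (2*30)/p = 60/p)
g(P)/F(866, -73) = (60/(-572))/(-73) = (60*(-1/572))*(-1/73) = -15/143*(-1/73) = 15/10439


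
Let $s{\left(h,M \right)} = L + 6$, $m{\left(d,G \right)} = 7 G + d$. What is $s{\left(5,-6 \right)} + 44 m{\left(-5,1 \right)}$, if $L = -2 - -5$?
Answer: $97$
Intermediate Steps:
$m{\left(d,G \right)} = d + 7 G$
$L = 3$ ($L = -2 + 5 = 3$)
$s{\left(h,M \right)} = 9$ ($s{\left(h,M \right)} = 3 + 6 = 9$)
$s{\left(5,-6 \right)} + 44 m{\left(-5,1 \right)} = 9 + 44 \left(-5 + 7 \cdot 1\right) = 9 + 44 \left(-5 + 7\right) = 9 + 44 \cdot 2 = 9 + 88 = 97$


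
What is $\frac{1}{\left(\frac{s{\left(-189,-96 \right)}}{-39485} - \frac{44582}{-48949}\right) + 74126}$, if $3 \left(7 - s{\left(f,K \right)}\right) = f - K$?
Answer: $\frac{1932751265}{143268878729598} \approx 1.349 \cdot 10^{-5}$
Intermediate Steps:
$s{\left(f,K \right)} = 7 - \frac{f}{3} + \frac{K}{3}$ ($s{\left(f,K \right)} = 7 - \frac{f - K}{3} = 7 + \left(- \frac{f}{3} + \frac{K}{3}\right) = 7 - \frac{f}{3} + \frac{K}{3}$)
$\frac{1}{\left(\frac{s{\left(-189,-96 \right)}}{-39485} - \frac{44582}{-48949}\right) + 74126} = \frac{1}{\left(\frac{7 - -63 + \frac{1}{3} \left(-96\right)}{-39485} - \frac{44582}{-48949}\right) + 74126} = \frac{1}{\left(\left(7 + 63 - 32\right) \left(- \frac{1}{39485}\right) - - \frac{44582}{48949}\right) + 74126} = \frac{1}{\left(38 \left(- \frac{1}{39485}\right) + \frac{44582}{48949}\right) + 74126} = \frac{1}{\left(- \frac{38}{39485} + \frac{44582}{48949}\right) + 74126} = \frac{1}{\frac{1758460208}{1932751265} + 74126} = \frac{1}{\frac{143268878729598}{1932751265}} = \frac{1932751265}{143268878729598}$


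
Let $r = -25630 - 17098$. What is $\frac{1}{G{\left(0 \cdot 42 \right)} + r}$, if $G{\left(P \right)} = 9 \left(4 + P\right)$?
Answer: $- \frac{1}{42692} \approx -2.3424 \cdot 10^{-5}$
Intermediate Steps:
$G{\left(P \right)} = 36 + 9 P$
$r = -42728$
$\frac{1}{G{\left(0 \cdot 42 \right)} + r} = \frac{1}{\left(36 + 9 \cdot 0 \cdot 42\right) - 42728} = \frac{1}{\left(36 + 9 \cdot 0\right) - 42728} = \frac{1}{\left(36 + 0\right) - 42728} = \frac{1}{36 - 42728} = \frac{1}{-42692} = - \frac{1}{42692}$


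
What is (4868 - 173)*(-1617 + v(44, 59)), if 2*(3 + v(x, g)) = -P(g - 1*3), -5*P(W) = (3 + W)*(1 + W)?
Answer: -12053943/2 ≈ -6.0270e+6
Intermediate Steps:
P(W) = -(1 + W)*(3 + W)/5 (P(W) = -(3 + W)*(1 + W)/5 = -(1 + W)*(3 + W)/5)
v(x, g) = -39/10 + (-3 + g)²/10 + 2*g/5 (v(x, g) = -3 + (-(-⅗ - 4*(g - 1*3)/5 - (g - 1*3)²/5))/2 = -3 + (-(-⅗ - 4*(g - 3)/5 - (g - 3)²/5))/2 = -3 + (-(-⅗ - 4*(-3 + g)/5 - (-3 + g)²/5))/2 = -3 + (-(-⅗ + (12/5 - 4*g/5) - (-3 + g)²/5))/2 = -3 + (-(9/5 - 4*g/5 - (-3 + g)²/5))/2 = -3 + (-9/5 + (-3 + g)²/5 + 4*g/5)/2 = -3 + (-9/10 + (-3 + g)²/10 + 2*g/5) = -39/10 + (-3 + g)²/10 + 2*g/5)
(4868 - 173)*(-1617 + v(44, 59)) = (4868 - 173)*(-1617 + (-3 - ⅕*59 + (⅒)*59²)) = 4695*(-1617 + (-3 - 59/5 + (⅒)*3481)) = 4695*(-1617 + (-3 - 59/5 + 3481/10)) = 4695*(-1617 + 3333/10) = 4695*(-12837/10) = -12053943/2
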